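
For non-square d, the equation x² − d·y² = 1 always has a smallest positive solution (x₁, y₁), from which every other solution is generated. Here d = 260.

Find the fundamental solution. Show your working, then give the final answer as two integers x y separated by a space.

129 8

√260 → a₀=16, period (8,32); ℓ=2 even so k=1
a_0=16:  p_0=16·1+0=16,  q_0=16·0+1=1
a_1=8:  p_1=8·16+1=129,  q_1=8·1+0=8
(x₁, y₁) = (129, 8);  129² − 260·8² = 1 ✓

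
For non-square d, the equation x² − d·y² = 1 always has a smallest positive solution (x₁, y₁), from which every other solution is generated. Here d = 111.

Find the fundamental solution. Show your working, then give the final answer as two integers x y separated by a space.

√111 → a₀=10, period (1,1,6,1,1,20); ℓ=6 even so k=5
k=0  a_k=10  p_k/q_k = 10/1
…
k=2  a_k=1  p_k/q_k = 21/2
k=3  a_k=6  p_k/q_k = 137/13
k=4  a_k=1  p_k/q_k = 158/15
k=5  a_k=1  p_k/q_k = 295/28
(x₁, y₁) = (295, 28);  295² − 111·28² = 1 ✓

295 28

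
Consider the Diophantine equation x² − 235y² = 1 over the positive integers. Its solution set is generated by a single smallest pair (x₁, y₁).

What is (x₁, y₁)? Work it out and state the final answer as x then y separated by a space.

d=235: √d = [15; 3,30] (ℓ=2, even), read p_1/q_1
k=0  a_k=15  p_k/q_k = 15/1
k=1  a_k=3  p_k/q_k = 46/3
fundamental: x₁=46, y₁=3  (since 2116 − 235·9 = 1)

46 3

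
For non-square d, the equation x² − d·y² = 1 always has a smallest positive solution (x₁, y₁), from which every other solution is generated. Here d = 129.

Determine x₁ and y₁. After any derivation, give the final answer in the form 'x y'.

[11; 2,1,3,1,6,1,3,1,2,22] for √129; ℓ=10 ⇒ convergent index 9
k=0  a_k=11  p_k/q_k = 11/1
k=1  a_k=2  p_k/q_k = 23/2
k=2  a_k=1  p_k/q_k = 34/3
…
k=6  a_k=1  p_k/q_k = 1238/109
k=7  a_k=3  p_k/q_k = 4793/422
k=8  a_k=1  p_k/q_k = 6031/531
k=9  a_k=2  p_k/q_k = 16855/1484
(x₁, y₁) = (16855, 1484);  16855² − 129·1484² = 1 ✓

16855 1484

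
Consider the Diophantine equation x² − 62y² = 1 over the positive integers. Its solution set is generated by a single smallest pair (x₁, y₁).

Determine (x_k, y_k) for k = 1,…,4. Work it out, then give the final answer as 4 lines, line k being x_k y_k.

63 8
7937 1008
999999 127000
125991937 16000992

√62 = [7; 1,6,1,14, …], period ℓ=4 (even) → k=3
step 0: (7, 1)  from 7·(1,0) + (0,1)
step 1: (8, 1)  from 1·(7,1) + (1,0)
step 2: (55, 7)  from 6·(8,1) + (7,1)
step 3: (63, 8)  from 1·(55,7) + (8,1)
→ (63, 8).  Check: 63²=3969, 62·8²=3968, difference 1.
(x_2, y_2) = (63·63 + 62·8·8, 63·8 + 8·63) = (7937, 1008)
(x_3, y_3) = (63·7937 + 62·8·1008, 63·1008 + 8·7937) = (999999, 127000)
(x_4, y_4) = (63·999999 + 62·8·127000, 63·127000 + 8·999999) = (125991937, 16000992)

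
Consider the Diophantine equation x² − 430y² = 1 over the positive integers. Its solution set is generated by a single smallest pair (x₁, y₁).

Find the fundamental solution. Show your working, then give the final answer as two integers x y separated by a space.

√430 = [20; 1,2,1,3,1,…,2,1,40, …], period ℓ=14 (even) → k=13
step 0: (20, 1)  from 20·(1,0) + (0,1)
…
step 2: (62, 3)  from 2·(21,1) + (20,1)
…
step 10: (599138, 28893)  from 3·(155233,7486) + (133439,6435)
step 11: (754371, 36379)  from 1·(599138,28893) + (155233,7486)
step 12: (2107880, 101651)  from 2·(754371,36379) + (599138,28893)
step 13: (2862251, 138030)  from 1·(2107880,101651) + (754371,36379)
fundamental: x₁=2862251, y₁=138030  (since 8192480787001 − 430·19052280900 = 1)

2862251 138030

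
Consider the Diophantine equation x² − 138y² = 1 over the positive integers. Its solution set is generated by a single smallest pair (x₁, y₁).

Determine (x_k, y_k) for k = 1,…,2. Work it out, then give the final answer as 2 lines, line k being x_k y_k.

√138 → a₀=11, period (1,2,1,22); ℓ=4 even so k=3
step 0: (11, 1)  from 11·(1,0) + (0,1)
step 1: (12, 1)  from 1·(11,1) + (1,0)
step 2: (35, 3)  from 2·(12,1) + (11,1)
step 3: (47, 4)  from 1·(35,3) + (12,1)
fundamental: x₁=47, y₁=4  (since 2209 − 138·16 = 1)
(x_2, y_2) = (47·47 + 138·4·4, 47·4 + 4·47) = (4417, 376)

47 4
4417 376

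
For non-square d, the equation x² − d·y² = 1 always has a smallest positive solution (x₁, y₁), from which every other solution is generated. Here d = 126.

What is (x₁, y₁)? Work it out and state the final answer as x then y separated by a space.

449 40

√126 = [11; 4,2,4,22, …], period ℓ=4 (even) → k=3
i=0: a=11 ⇒ p=11, q=1
i=1: a=4 ⇒ p=45, q=4
i=2: a=2 ⇒ p=101, q=9
i=3: a=4 ⇒ p=449, q=40
→ (449, 40).  Check: 449²=201601, 126·40²=201600, difference 1.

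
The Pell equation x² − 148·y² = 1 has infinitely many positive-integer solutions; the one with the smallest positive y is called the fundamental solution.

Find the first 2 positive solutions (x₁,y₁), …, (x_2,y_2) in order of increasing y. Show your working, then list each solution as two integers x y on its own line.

d=148: √d = [12; 6,24] (ℓ=2, even), read p_1/q_1
step 0: (12, 1)  from 12·(1,0) + (0,1)
step 1: (73, 6)  from 6·(12,1) + (1,0)
→ (73, 6).  Check: 73²=5329, 148·6²=5328, difference 1.
n=2: (73,6)∘(73,6) = (73·73+148·6·6, 73·6+6·73) = (10657,876)

73 6
10657 876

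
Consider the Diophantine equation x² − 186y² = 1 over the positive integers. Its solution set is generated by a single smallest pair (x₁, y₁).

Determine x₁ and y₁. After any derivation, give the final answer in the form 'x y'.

[13; 1,1,1,3,4,3,1,1,1,26] for √186; ℓ=10 ⇒ convergent index 9
step 0: (13, 1)  from 13·(1,0) + (0,1)
…
step 2: (27, 2)  from 1·(14,1) + (13,1)
…
step 4: (150, 11)  from 3·(41,3) + (27,2)
…
step 6: (2073, 152)  from 3·(641,47) + (150,11)
step 7: (2714, 199)  from 1·(2073,152) + (641,47)
step 8: (4787, 351)  from 1·(2714,199) + (2073,152)
step 9: (7501, 550)  from 1·(4787,351) + (2714,199)
(x₁, y₁) = (7501, 550);  7501² − 186·550² = 1 ✓

7501 550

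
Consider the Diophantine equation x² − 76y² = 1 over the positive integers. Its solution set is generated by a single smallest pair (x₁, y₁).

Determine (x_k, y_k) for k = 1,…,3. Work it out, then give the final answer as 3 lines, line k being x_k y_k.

57799 6630
6681448801 766414740
772362118440199 88596011107890

√76 → a₀=8, period (1,2,1,1,5,4,5,1,1,2,1,16); ℓ=12 even so k=11
a_0=8:  p_0=8·1+0=8,  q_0=8·0+1=1
a_1=1:  p_1=1·8+1=9,  q_1=1·1+0=1
a_2=2:  p_2=2·9+8=26,  q_2=2·1+1=3
a_3=1:  p_3=1·26+9=35,  q_3=1·3+1=4
a_4=1:  p_4=1·35+26=61,  q_4=1·4+3=7
…
a_6=4:  p_6=4·340+61=1421,  q_6=4·39+7=163
…
a_9=1:  p_9=1·8866+7445=16311,  q_9=1·1017+854=1871
a_10=2:  p_10=2·16311+8866=41488,  q_10=2·1871+1017=4759
a_11=1:  p_11=1·41488+16311=57799,  q_11=1·4759+1871=6630
→ (57799, 6630).  Check: 57799²=3340724401, 76·6630²=3340724400, difference 1.
(57799+6630√76)^2 = 6681448801 + 766414740√76
(57799+6630√76)^3 = 772362118440199 + 88596011107890√76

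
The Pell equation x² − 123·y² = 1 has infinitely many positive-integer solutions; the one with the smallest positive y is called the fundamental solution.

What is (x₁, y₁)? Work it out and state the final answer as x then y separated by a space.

√123 = [11; 11,22, …], period ℓ=2 (even) → k=1
step 0: (11, 1)  from 11·(1,0) + (0,1)
step 1: (122, 11)  from 11·(11,1) + (1,0)
(x₁, y₁) = (122, 11);  122² − 123·11² = 1 ✓

122 11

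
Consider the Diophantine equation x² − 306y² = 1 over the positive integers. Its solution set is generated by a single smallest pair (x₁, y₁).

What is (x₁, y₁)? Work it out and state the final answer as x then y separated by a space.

35 2

√306 → a₀=17, period (2,34); ℓ=2 even so k=1
a_0=17:  p_0=17·1+0=17,  q_0=17·0+1=1
a_1=2:  p_1=2·17+1=35,  q_1=2·1+0=2
(x₁, y₁) = (35, 2);  35² − 306·2² = 1 ✓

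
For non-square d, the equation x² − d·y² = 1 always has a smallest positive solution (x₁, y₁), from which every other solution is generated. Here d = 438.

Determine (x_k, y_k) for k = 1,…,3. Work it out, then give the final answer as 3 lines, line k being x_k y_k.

[20; 1,12,1,40] for √438; ℓ=4 ⇒ convergent index 3
a_0=20:  p_0=20·1+0=20,  q_0=20·0+1=1
a_1=1:  p_1=1·20+1=21,  q_1=1·1+0=1
a_2=12:  p_2=12·21+20=272,  q_2=12·1+1=13
a_3=1:  p_3=1·272+21=293,  q_3=1·13+1=14
→ (293, 14).  Check: 293²=85849, 438·14²=85848, difference 1.
n=2: (293,14)∘(293,14) = (293·293+438·14·14, 293·14+14·293) = (171697,8204)
n=3: (171697,8204)∘(293,14) = (293·171697+438·14·8204, 293·8204+14·171697) = (100614149,4807530)

293 14
171697 8204
100614149 4807530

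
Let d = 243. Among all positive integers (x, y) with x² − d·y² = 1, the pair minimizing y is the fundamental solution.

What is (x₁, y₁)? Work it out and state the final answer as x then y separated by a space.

70226 4505

[15; 1,1,2,3,15,3,2,1,1,30] for √243; ℓ=10 ⇒ convergent index 9
i=0: a=15 ⇒ p=15, q=1
i=1: a=1 ⇒ p=16, q=1
…
i=8: a=1 ⇒ p=41325, q=2651
i=9: a=1 ⇒ p=70226, q=4505
fundamental: x₁=70226, y₁=4505  (since 4931691076 − 243·20295025 = 1)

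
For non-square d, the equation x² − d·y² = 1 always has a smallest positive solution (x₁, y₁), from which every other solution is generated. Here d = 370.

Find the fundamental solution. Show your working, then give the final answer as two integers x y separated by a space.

d=370: √d = [19; 4,4,38] (ℓ=3, odd), read p_5/q_5
step 0: (19, 1)  from 19·(1,0) + (0,1)
step 1: (77, 4)  from 4·(19,1) + (1,0)
step 2: (327, 17)  from 4·(77,4) + (19,1)
…
step 4: (50339, 2617)  from 4·(12503,650) + (327,17)
step 5: (213859, 11118)  from 4·(50339,2617) + (12503,650)
fundamental: x₁=213859, y₁=11118  (since 45735671881 − 370·123609924 = 1)

213859 11118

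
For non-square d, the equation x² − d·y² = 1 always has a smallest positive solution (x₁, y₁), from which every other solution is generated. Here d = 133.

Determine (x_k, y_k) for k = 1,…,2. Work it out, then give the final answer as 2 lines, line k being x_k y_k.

2588599 224460
13401689565601 1162073863080

[11; 1,1,7,5,1,…,1,1,22] for √133; ℓ=16 ⇒ convergent index 15
step 0: (11, 1)  from 11·(1,0) + (0,1)
step 1: (12, 1)  from 1·(11,1) + (1,0)
step 2: (23, 2)  from 1·(12,1) + (11,1)
step 3: (173, 15)  from 7·(23,2) + (12,1)
step 4: (888, 77)  from 5·(173,15) + (23,2)
…
step 6: (1949, 169)  from 1·(1061,92) + (888,77)
…
step 8: (7969, 691)  from 2·(3010,261) + (1949,169)
step 9: (10979, 952)  from 1·(7969,691) + (3010,261)
…
step 11: (29927, 2595)  from 1·(18948,1643) + (10979,952)
…
step 13: (1210008, 104921)  from 7·(168583,14618) + (29927,2595)
step 14: (1378591, 119539)  from 1·(1210008,104921) + (168583,14618)
step 15: (2588599, 224460)  from 1·(1378591,119539) + (1210008,104921)
fundamental: x₁=2588599, y₁=224460  (since 6700844782801 − 133·50382291600 = 1)
k=2:  x_2 = 2588599·2588599+133·224460·224460 = 13401689565601,  y_2 = 2588599·224460+224460·2588599 = 1162073863080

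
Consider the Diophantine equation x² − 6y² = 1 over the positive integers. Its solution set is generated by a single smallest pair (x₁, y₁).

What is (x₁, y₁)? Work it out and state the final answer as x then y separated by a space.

d=6: √d = [2; 2,4] (ℓ=2, even), read p_1/q_1
k=0  a_k=2  p_k/q_k = 2/1
k=1  a_k=2  p_k/q_k = 5/2
fundamental: x₁=5, y₁=2  (since 25 − 6·4 = 1)

5 2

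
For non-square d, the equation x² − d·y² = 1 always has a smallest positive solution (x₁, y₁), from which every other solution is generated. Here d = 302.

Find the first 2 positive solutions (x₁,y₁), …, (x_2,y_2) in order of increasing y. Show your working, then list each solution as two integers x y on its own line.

√302 → a₀=17, period (2,1,1,1,4,…,1,2,34); ℓ=16 even so k=15
k=0  a_k=17  p_k/q_k = 17/1
…
k=2  a_k=1  p_k/q_k = 52/3
…
k=4  a_k=1  p_k/q_k = 139/8
k=5  a_k=4  p_k/q_k = 643/37
…
k=7  a_k=1  p_k/q_k = 2068/119
…
k=12  a_k=1  p_k/q_k = 574956/33085
…
k=14  a_k=1  p_k/q_k = 1617193/93059
k=15  a_k=2  p_k/q_k = 4276623/246092
→ (4276623, 246092).  Check: 4276623²=18289504284129, 302·246092²=18289504284128, difference 1.
(x_2, y_2) = (4276623·4276623 + 302·246092·246092, 4276623·246092 + 246092·4276623) = (36579008568257, 2104885414632)

4276623 246092
36579008568257 2104885414632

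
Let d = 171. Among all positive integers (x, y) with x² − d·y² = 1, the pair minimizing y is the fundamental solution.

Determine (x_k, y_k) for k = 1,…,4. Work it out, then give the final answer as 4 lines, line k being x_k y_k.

170 13
57799 4420
19651490 1502787
6681448801 510943160

[13; 13,26] for √171; ℓ=2 ⇒ convergent index 1
step 0: (13, 1)  from 13·(1,0) + (0,1)
step 1: (170, 13)  from 13·(13,1) + (1,0)
fundamental: x₁=170, y₁=13  (since 28900 − 171·169 = 1)
(170+13√171)^2 = 57799 + 4420√171
(170+13√171)^3 = 19651490 + 1502787√171
(170+13√171)^4 = 6681448801 + 510943160√171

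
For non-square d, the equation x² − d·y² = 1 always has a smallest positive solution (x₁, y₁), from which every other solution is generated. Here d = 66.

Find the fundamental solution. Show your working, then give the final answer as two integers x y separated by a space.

√66 = [8; 8,16, …], period ℓ=2 (even) → k=1
i=0: a=8 ⇒ p=8, q=1
i=1: a=8 ⇒ p=65, q=8
(x₁, y₁) = (65, 8);  65² − 66·8² = 1 ✓

65 8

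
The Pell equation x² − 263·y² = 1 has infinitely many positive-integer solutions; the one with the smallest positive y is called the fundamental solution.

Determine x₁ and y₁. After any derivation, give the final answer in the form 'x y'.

139128 8579

√263 → a₀=16, period (4,1,1,1,1,15,1,1,1,1,4,32); ℓ=12 even so k=11
step 0: (16, 1)  from 16·(1,0) + (0,1)
…
step 2: (81, 5)  from 1·(65,4) + (16,1)
step 3: (146, 9)  from 1·(81,5) + (65,4)
…
step 6: (5822, 359)  from 15·(373,23) + (227,14)
…
step 8: (12017, 741)  from 1·(6195,382) + (5822,359)
…
step 10: (30229, 1864)  from 1·(18212,1123) + (12017,741)
step 11: (139128, 8579)  from 4·(30229,1864) + (18212,1123)
(x₁, y₁) = (139128, 8579);  139128² − 263·8579² = 1 ✓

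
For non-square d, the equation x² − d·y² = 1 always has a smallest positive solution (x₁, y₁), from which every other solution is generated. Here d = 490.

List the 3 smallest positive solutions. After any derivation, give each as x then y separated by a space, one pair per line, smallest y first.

1039681 46968
2161873163521 97663474416
4495316905044313921 203077717488555624

[22; 7,2,1,4,4,4,1,2,7,44] for √490; ℓ=10 ⇒ convergent index 9
i=0: a=22 ⇒ p=22, q=1
i=1: a=7 ⇒ p=155, q=7
i=2: a=2 ⇒ p=332, q=15
…
i=7: a=1 ⇒ p=50315, q=2273
i=8: a=2 ⇒ p=141338, q=6385
i=9: a=7 ⇒ p=1039681, q=46968
→ (1039681, 46968).  Check: 1039681²=1080936581761, 490·46968²=1080936581760, difference 1.
(x_2, y_2) = (1039681·1039681 + 490·46968·46968, 1039681·46968 + 46968·1039681) = (2161873163521, 97663474416)
(x_3, y_3) = (1039681·2161873163521 + 490·46968·97663474416, 1039681·97663474416 + 46968·2161873163521) = (4495316905044313921, 203077717488555624)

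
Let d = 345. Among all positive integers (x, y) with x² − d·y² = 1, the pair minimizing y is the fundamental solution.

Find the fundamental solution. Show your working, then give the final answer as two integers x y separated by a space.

6761 364

√345 → a₀=18, period (1,1,2,1,6,1,2,1,1,36); ℓ=10 even so k=9
i=0: a=18 ⇒ p=18, q=1
…
i=2: a=1 ⇒ p=37, q=2
i=3: a=2 ⇒ p=93, q=5
…
i=6: a=1 ⇒ p=1003, q=54
…
i=8: a=1 ⇒ p=3882, q=209
i=9: a=1 ⇒ p=6761, q=364
fundamental: x₁=6761, y₁=364  (since 45711121 − 345·132496 = 1)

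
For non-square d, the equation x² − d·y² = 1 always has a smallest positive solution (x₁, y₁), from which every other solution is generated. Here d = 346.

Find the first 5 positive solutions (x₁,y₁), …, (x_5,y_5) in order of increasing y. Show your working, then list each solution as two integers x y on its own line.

17299 930
598510801 32176140
20707276675699 1113230090790
716430357827323201 38515534648976280
24787057499402451432499 1332560466672051244650

√346 = [18; 1,1,1,1,36, …], period ℓ=5 (odd) → k=9
step 0: (18, 1)  from 18·(1,0) + (0,1)
step 1: (19, 1)  from 1·(18,1) + (1,0)
step 2: (37, 2)  from 1·(19,1) + (18,1)
step 3: (56, 3)  from 1·(37,2) + (19,1)
…
step 5: (3404, 183)  from 36·(93,5) + (56,3)
step 6: (3497, 188)  from 1·(3404,183) + (93,5)
step 7: (6901, 371)  from 1·(3497,188) + (3404,183)
step 8: (10398, 559)  from 1·(6901,371) + (3497,188)
step 9: (17299, 930)  from 1·(10398,559) + (6901,371)
(x₁, y₁) = (17299, 930);  17299² − 346·930² = 1 ✓
k=2:  x_2 = 17299·17299+346·930·930 = 598510801,  y_2 = 17299·930+930·17299 = 32176140
k=3:  x_3 = 17299·598510801+346·930·32176140 = 20707276675699,  y_3 = 17299·32176140+930·598510801 = 1113230090790
k=4:  x_4 = 17299·20707276675699+346·930·1113230090790 = 716430357827323201,  y_4 = 17299·1113230090790+930·20707276675699 = 38515534648976280
k=5:  x_5 = 17299·716430357827323201+346·930·38515534648976280 = 24787057499402451432499,  y_5 = 17299·38515534648976280+930·716430357827323201 = 1332560466672051244650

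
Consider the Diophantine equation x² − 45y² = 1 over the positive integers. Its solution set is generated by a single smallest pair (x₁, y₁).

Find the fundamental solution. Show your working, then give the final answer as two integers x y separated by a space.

d=45: √d = [6; 1,2,2,2,1,12] (ℓ=6, even), read p_5/q_5
step 0: (6, 1)  from 6·(1,0) + (0,1)
step 1: (7, 1)  from 1·(6,1) + (1,0)
step 2: (20, 3)  from 2·(7,1) + (6,1)
step 3: (47, 7)  from 2·(20,3) + (7,1)
step 4: (114, 17)  from 2·(47,7) + (20,3)
step 5: (161, 24)  from 1·(114,17) + (47,7)
fundamental: x₁=161, y₁=24  (since 25921 − 45·576 = 1)

161 24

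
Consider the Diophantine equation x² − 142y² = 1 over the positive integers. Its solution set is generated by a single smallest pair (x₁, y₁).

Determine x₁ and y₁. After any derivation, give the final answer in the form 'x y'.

143 12

√142 → a₀=11, period (1,10,1,22); ℓ=4 even so k=3
a_0=11:  p_0=11·1+0=11,  q_0=11·0+1=1
a_1=1:  p_1=1·11+1=12,  q_1=1·1+0=1
a_2=10:  p_2=10·12+11=131,  q_2=10·1+1=11
a_3=1:  p_3=1·131+12=143,  q_3=1·11+1=12
→ (143, 12).  Check: 143²=20449, 142·12²=20448, difference 1.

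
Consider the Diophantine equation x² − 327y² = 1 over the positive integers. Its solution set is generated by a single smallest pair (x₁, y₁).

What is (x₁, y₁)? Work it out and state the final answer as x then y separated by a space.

[18; 12,36] for √327; ℓ=2 ⇒ convergent index 1
k=0  a_k=18  p_k/q_k = 18/1
k=1  a_k=12  p_k/q_k = 217/12
→ (217, 12).  Check: 217²=47089, 327·12²=47088, difference 1.

217 12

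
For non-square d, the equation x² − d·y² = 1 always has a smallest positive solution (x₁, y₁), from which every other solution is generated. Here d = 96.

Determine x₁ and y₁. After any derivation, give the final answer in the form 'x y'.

√96 = [9; 1,3,1,18, …], period ℓ=4 (even) → k=3
step 0: (9, 1)  from 9·(1,0) + (0,1)
…
step 2: (39, 4)  from 3·(10,1) + (9,1)
step 3: (49, 5)  from 1·(39,4) + (10,1)
(x₁, y₁) = (49, 5);  49² − 96·5² = 1 ✓

49 5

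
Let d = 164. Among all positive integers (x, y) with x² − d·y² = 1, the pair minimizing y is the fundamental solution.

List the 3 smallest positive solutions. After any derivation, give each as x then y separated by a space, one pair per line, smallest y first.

2049 160
8396801 655680
34410088449 2686976480

d=164: √d = [12; 1,4,6,4,1,24] (ℓ=6, even), read p_5/q_5
step 0: (12, 1)  from 12·(1,0) + (0,1)
step 1: (13, 1)  from 1·(12,1) + (1,0)
step 2: (64, 5)  from 4·(13,1) + (12,1)
step 3: (397, 31)  from 6·(64,5) + (13,1)
step 4: (1652, 129)  from 4·(397,31) + (64,5)
step 5: (2049, 160)  from 1·(1652,129) + (397,31)
fundamental: x₁=2049, y₁=160  (since 4198401 − 164·25600 = 1)
(x_2, y_2) = (2049·2049 + 164·160·160, 2049·160 + 160·2049) = (8396801, 655680)
(x_3, y_3) = (2049·8396801 + 164·160·655680, 2049·655680 + 160·8396801) = (34410088449, 2686976480)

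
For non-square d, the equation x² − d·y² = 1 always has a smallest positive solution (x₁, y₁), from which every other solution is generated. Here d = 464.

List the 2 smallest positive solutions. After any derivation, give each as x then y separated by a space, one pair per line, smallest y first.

9801 455
192119201 8918910

√464 = [21; 1,1,5,1,1,1,5,1,1,42, …], period ℓ=10 (even) → k=9
i=0: a=21 ⇒ p=21, q=1
…
i=3: a=5 ⇒ p=237, q=11
i=4: a=1 ⇒ p=280, q=13
…
i=7: a=5 ⇒ p=4502, q=209
i=8: a=1 ⇒ p=5299, q=246
i=9: a=1 ⇒ p=9801, q=455
fundamental: x₁=9801, y₁=455  (since 96059601 − 464·207025 = 1)
n=2: (9801,455)∘(9801,455) = (9801·9801+464·455·455, 9801·455+455·9801) = (192119201,8918910)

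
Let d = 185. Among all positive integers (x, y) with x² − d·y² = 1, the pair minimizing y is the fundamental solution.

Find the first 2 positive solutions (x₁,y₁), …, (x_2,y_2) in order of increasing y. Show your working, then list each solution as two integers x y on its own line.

[13; 1,1,1,1,26] for √185; ℓ=5 ⇒ convergent index 9
step 0: (13, 1)  from 13·(1,0) + (0,1)
…
step 2: (27, 2)  from 1·(14,1) + (13,1)
…
step 5: (1809, 133)  from 26·(68,5) + (41,3)
step 6: (1877, 138)  from 1·(1809,133) + (68,5)
step 7: (3686, 271)  from 1·(1877,138) + (1809,133)
step 8: (5563, 409)  from 1·(3686,271) + (1877,138)
step 9: (9249, 680)  from 1·(5563,409) + (3686,271)
fundamental: x₁=9249, y₁=680  (since 85544001 − 185·462400 = 1)
(9249+680√185)^2 = 171088001 + 12578640√185

9249 680
171088001 12578640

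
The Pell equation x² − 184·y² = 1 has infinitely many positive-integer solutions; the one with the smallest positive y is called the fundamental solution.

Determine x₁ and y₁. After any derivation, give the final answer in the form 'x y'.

√184 = [13; 1,1,3,2,1,2,1,2,3,1,1,26, …], period ℓ=12 (even) → k=11
k=0  a_k=13  p_k/q_k = 13/1
k=1  a_k=1  p_k/q_k = 14/1
…
k=3  a_k=3  p_k/q_k = 95/7
…
k=5  a_k=1  p_k/q_k = 312/23
k=6  a_k=2  p_k/q_k = 841/62
…
k=8  a_k=2  p_k/q_k = 3147/232
k=9  a_k=3  p_k/q_k = 10594/781
k=10  a_k=1  p_k/q_k = 13741/1013
k=11  a_k=1  p_k/q_k = 24335/1794
→ (24335, 1794).  Check: 24335²=592192225, 184·1794²=592192224, difference 1.

24335 1794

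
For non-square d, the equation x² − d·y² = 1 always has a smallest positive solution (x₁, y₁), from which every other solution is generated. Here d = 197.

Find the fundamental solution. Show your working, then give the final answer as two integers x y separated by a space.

393 28

d=197: √d = [14; 28] (ℓ=1, odd), read p_1/q_1
k=0  a_k=14  p_k/q_k = 14/1
k=1  a_k=28  p_k/q_k = 393/28
(x₁, y₁) = (393, 28);  393² − 197·28² = 1 ✓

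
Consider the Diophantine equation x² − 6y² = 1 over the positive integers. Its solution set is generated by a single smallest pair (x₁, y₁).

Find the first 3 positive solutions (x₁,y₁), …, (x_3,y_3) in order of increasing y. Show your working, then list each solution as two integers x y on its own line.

√6 = [2; 2,4, …], period ℓ=2 (even) → k=1
a_0=2:  p_0=2·1+0=2,  q_0=2·0+1=1
a_1=2:  p_1=2·2+1=5,  q_1=2·1+0=2
(x₁, y₁) = (5, 2);  5² − 6·2² = 1 ✓
(5+2√6)^2 = 49 + 20√6
(5+2√6)^3 = 485 + 198√6

5 2
49 20
485 198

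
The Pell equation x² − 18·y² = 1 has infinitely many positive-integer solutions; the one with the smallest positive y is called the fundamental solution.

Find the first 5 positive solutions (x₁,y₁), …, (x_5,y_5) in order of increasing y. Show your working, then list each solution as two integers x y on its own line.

√18 = [4; 4,8, …], period ℓ=2 (even) → k=1
step 0: (4, 1)  from 4·(1,0) + (0,1)
step 1: (17, 4)  from 4·(4,1) + (1,0)
(x₁, y₁) = (17, 4);  17² − 18·4² = 1 ✓
n=2: (17,4)∘(17,4) = (17·17+18·4·4, 17·4+4·17) = (577,136)
n=3: (577,136)∘(17,4) = (17·577+18·4·136, 17·136+4·577) = (19601,4620)
n=4: (19601,4620)∘(17,4) = (17·19601+18·4·4620, 17·4620+4·19601) = (665857,156944)
n=5: (665857,156944)∘(17,4) = (17·665857+18·4·156944, 17·156944+4·665857) = (22619537,5331476)

17 4
577 136
19601 4620
665857 156944
22619537 5331476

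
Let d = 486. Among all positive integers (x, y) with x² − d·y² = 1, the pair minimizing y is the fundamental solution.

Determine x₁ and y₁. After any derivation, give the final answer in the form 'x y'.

d=486: √d = [22; 22,44] (ℓ=2, even), read p_1/q_1
i=0: a=22 ⇒ p=22, q=1
i=1: a=22 ⇒ p=485, q=22
(x₁, y₁) = (485, 22);  485² − 486·22² = 1 ✓

485 22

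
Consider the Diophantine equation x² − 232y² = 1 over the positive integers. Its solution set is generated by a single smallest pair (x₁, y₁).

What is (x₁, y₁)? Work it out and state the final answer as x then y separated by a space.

19603 1287

d=232: √d = [15; 4,3,7,3,4,30] (ℓ=6, even), read p_5/q_5
step 0: (15, 1)  from 15·(1,0) + (0,1)
…
step 3: (1447, 95)  from 7·(198,13) + (61,4)
step 4: (4539, 298)  from 3·(1447,95) + (198,13)
step 5: (19603, 1287)  from 4·(4539,298) + (1447,95)
→ (19603, 1287).  Check: 19603²=384277609, 232·1287²=384277608, difference 1.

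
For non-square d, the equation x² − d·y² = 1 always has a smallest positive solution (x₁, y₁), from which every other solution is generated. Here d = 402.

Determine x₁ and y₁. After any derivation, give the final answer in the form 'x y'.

401 20

d=402: √d = [20; 20,40] (ℓ=2, even), read p_1/q_1
i=0: a=20 ⇒ p=20, q=1
i=1: a=20 ⇒ p=401, q=20
→ (401, 20).  Check: 401²=160801, 402·20²=160800, difference 1.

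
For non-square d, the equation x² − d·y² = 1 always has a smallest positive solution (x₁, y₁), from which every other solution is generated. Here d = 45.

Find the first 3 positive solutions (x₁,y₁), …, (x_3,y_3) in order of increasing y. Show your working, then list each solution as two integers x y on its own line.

√45 = [6; 1,2,2,2,1,12, …], period ℓ=6 (even) → k=5
a_0=6:  p_0=6·1+0=6,  q_0=6·0+1=1
…
a_4=2:  p_4=2·47+20=114,  q_4=2·7+3=17
a_5=1:  p_5=1·114+47=161,  q_5=1·17+7=24
fundamental: x₁=161, y₁=24  (since 25921 − 45·576 = 1)
n=2: (161,24)∘(161,24) = (161·161+45·24·24, 161·24+24·161) = (51841,7728)
n=3: (51841,7728)∘(161,24) = (161·51841+45·24·7728, 161·7728+24·51841) = (16692641,2488392)

161 24
51841 7728
16692641 2488392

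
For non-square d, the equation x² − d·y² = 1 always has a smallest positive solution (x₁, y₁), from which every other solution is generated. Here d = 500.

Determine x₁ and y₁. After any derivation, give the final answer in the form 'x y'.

d=500: √d = [22; 2,1,3,2,1,…,1,2,44] (ℓ=14, even), read p_13/q_13
i=0: a=22 ⇒ p=22, q=1
i=1: a=2 ⇒ p=45, q=2
i=2: a=1 ⇒ p=67, q=3
…
i=7: a=10 ⇒ p=14445, q=646
…
i=10: a=2 ⇒ p=76317, q=3413
i=11: a=3 ⇒ p=259205, q=11592
i=12: a=1 ⇒ p=335522, q=15005
i=13: a=2 ⇒ p=930249, q=41602
(x₁, y₁) = (930249, 41602);  930249² − 500·41602² = 1 ✓

930249 41602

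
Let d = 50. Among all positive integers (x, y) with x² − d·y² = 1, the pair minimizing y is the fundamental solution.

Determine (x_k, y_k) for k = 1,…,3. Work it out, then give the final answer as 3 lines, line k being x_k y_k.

√50 → a₀=7, period (14); ℓ=1 odd so k=1
step 0: (7, 1)  from 7·(1,0) + (0,1)
step 1: (99, 14)  from 14·(7,1) + (1,0)
→ (99, 14).  Check: 99²=9801, 50·14²=9800, difference 1.
k=2:  x_2 = 99·99+50·14·14 = 19601,  y_2 = 99·14+14·99 = 2772
k=3:  x_3 = 99·19601+50·14·2772 = 3880899,  y_3 = 99·2772+14·19601 = 548842

99 14
19601 2772
3880899 548842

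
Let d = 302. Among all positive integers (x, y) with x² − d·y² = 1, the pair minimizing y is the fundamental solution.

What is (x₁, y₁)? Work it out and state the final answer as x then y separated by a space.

4276623 246092

d=302: √d = [17; 2,1,1,1,4,…,1,2,34] (ℓ=16, even), read p_15/q_15
a_0=17:  p_0=17·1+0=17,  q_0=17·0+1=1
a_1=2:  p_1=2·17+1=35,  q_1=2·1+0=2
a_2=1:  p_2=1·35+17=52,  q_2=1·2+1=3
a_3=1:  p_3=1·52+35=87,  q_3=1·3+2=5
a_4=1:  p_4=1·87+52=139,  q_4=1·5+3=8
a_5=4:  p_5=4·139+87=643,  q_5=4·8+5=37
a_6=2:  p_6=2·643+139=1425,  q_6=2·37+8=82
a_7=1:  p_7=1·1425+643=2068,  q_7=1·82+37=119
…
a_9=1:  p_9=1·34513+2068=36581,  q_9=1·1986+119=2105
a_10=2:  p_10=2·36581+34513=107675,  q_10=2·2105+1986=6196
a_11=4:  p_11=4·107675+36581=467281,  q_11=4·6196+2105=26889
a_12=1:  p_12=1·467281+107675=574956,  q_12=1·26889+6196=33085
a_13=1:  p_13=1·574956+467281=1042237,  q_13=1·33085+26889=59974
a_14=1:  p_14=1·1042237+574956=1617193,  q_14=1·59974+33085=93059
a_15=2:  p_15=2·1617193+1042237=4276623,  q_15=2·93059+59974=246092
(x₁, y₁) = (4276623, 246092);  4276623² − 302·246092² = 1 ✓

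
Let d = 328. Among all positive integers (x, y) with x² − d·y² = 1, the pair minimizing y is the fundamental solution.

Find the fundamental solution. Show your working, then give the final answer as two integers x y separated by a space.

√328 = [18; 9,36, …], period ℓ=2 (even) → k=1
a_0=18:  p_0=18·1+0=18,  q_0=18·0+1=1
a_1=9:  p_1=9·18+1=163,  q_1=9·1+0=9
fundamental: x₁=163, y₁=9  (since 26569 − 328·81 = 1)

163 9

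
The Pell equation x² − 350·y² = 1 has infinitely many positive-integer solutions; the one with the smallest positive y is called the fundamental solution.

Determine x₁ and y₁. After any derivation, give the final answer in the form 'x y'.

449 24

√350 → a₀=18, period (1,2,2,2,1,36); ℓ=6 even so k=5
step 0: (18, 1)  from 18·(1,0) + (0,1)
…
step 2: (56, 3)  from 2·(19,1) + (18,1)
…
step 4: (318, 17)  from 2·(131,7) + (56,3)
step 5: (449, 24)  from 1·(318,17) + (131,7)
fundamental: x₁=449, y₁=24  (since 201601 − 350·576 = 1)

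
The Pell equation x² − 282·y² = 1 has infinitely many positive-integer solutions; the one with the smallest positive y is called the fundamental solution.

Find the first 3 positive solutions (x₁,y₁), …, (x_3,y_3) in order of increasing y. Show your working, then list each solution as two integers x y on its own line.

2351 140
11054401 658280
51977791151 3095232420

d=282: √d = [16; 1,3,1,4,1,3,1,32] (ℓ=8, even), read p_7/q_7
k=0  a_k=16  p_k/q_k = 16/1
…
k=3  a_k=1  p_k/q_k = 84/5
…
k=5  a_k=1  p_k/q_k = 487/29
k=6  a_k=3  p_k/q_k = 1864/111
k=7  a_k=1  p_k/q_k = 2351/140
fundamental: x₁=2351, y₁=140  (since 5527201 − 282·19600 = 1)
k=2:  x_2 = 2351·2351+282·140·140 = 11054401,  y_2 = 2351·140+140·2351 = 658280
k=3:  x_3 = 2351·11054401+282·140·658280 = 51977791151,  y_3 = 2351·658280+140·11054401 = 3095232420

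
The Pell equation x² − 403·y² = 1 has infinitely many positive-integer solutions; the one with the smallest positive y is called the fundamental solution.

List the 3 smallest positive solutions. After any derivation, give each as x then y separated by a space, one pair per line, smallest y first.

669878 33369
897473069767 44706317964
1202394930058086974 59895557730143415

[20; 13,2,1,3,1,3,1,2,13,40] for √403; ℓ=10 ⇒ convergent index 9
i=0: a=20 ⇒ p=20, q=1
…
i=2: a=2 ⇒ p=542, q=27
i=3: a=1 ⇒ p=803, q=40
…
i=7: a=1 ⇒ p=17967, q=895
i=8: a=2 ⇒ p=50147, q=2498
i=9: a=13 ⇒ p=669878, q=33369
(x₁, y₁) = (669878, 33369);  669878² − 403·33369² = 1 ✓
(x_2, y_2) = (669878·669878 + 403·33369·33369, 669878·33369 + 33369·669878) = (897473069767, 44706317964)
(x_3, y_3) = (669878·897473069767 + 403·33369·44706317964, 669878·44706317964 + 33369·897473069767) = (1202394930058086974, 59895557730143415)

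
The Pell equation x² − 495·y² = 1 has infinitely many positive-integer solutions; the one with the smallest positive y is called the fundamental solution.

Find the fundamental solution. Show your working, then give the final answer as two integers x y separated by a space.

89 4

√495 → a₀=22, period (4,44); ℓ=2 even so k=1
step 0: (22, 1)  from 22·(1,0) + (0,1)
step 1: (89, 4)  from 4·(22,1) + (1,0)
→ (89, 4).  Check: 89²=7921, 495·4²=7920, difference 1.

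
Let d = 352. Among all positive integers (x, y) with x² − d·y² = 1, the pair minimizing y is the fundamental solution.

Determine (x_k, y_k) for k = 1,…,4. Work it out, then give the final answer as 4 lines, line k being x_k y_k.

77617 4137
12048797377 642203058
1870383011943601 99691749501435
290347036464004160257 15475549041463557732

[18; 1,3,5,9,5,3,1,36] for √352; ℓ=8 ⇒ convergent index 7
a_0=18:  p_0=18·1+0=18,  q_0=18·0+1=1
…
a_3=5:  p_3=5·75+19=394,  q_3=5·4+1=21
a_4=9:  p_4=9·394+75=3621,  q_4=9·21+4=193
a_5=5:  p_5=5·3621+394=18499,  q_5=5·193+21=986
a_6=3:  p_6=3·18499+3621=59118,  q_6=3·986+193=3151
a_7=1:  p_7=1·59118+18499=77617,  q_7=1·3151+986=4137
→ (77617, 4137).  Check: 77617²=6024398689, 352·4137²=6024398688, difference 1.
k=2:  x_2 = 77617·77617+352·4137·4137 = 12048797377,  y_2 = 77617·4137+4137·77617 = 642203058
k=3:  x_3 = 77617·12048797377+352·4137·642203058 = 1870383011943601,  y_3 = 77617·642203058+4137·12048797377 = 99691749501435
k=4:  x_4 = 77617·1870383011943601+352·4137·99691749501435 = 290347036464004160257,  y_4 = 77617·99691749501435+4137·1870383011943601 = 15475549041463557732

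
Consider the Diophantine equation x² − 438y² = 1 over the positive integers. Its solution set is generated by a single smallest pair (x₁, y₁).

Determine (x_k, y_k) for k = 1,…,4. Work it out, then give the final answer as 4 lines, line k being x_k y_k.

√438 = [20; 1,12,1,40, …], period ℓ=4 (even) → k=3
a_0=20:  p_0=20·1+0=20,  q_0=20·0+1=1
a_1=1:  p_1=1·20+1=21,  q_1=1·1+0=1
a_2=12:  p_2=12·21+20=272,  q_2=12·1+1=13
a_3=1:  p_3=1·272+21=293,  q_3=1·13+1=14
(x₁, y₁) = (293, 14);  293² − 438·14² = 1 ✓
(293+14√438)^2 = 171697 + 8204√438
(293+14√438)^3 = 100614149 + 4807530√438
(293+14√438)^4 = 58959719617 + 2817204376√438

293 14
171697 8204
100614149 4807530
58959719617 2817204376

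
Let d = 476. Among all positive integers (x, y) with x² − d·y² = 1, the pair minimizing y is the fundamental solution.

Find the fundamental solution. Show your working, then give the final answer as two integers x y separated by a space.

√476 → a₀=21, period (1,4,2,10,2,4,1,42); ℓ=8 even so k=7
k=0  a_k=21  p_k/q_k = 21/1
k=1  a_k=1  p_k/q_k = 22/1
k=2  a_k=4  p_k/q_k = 109/5
k=3  a_k=2  p_k/q_k = 240/11
k=4  a_k=10  p_k/q_k = 2509/115
k=5  a_k=2  p_k/q_k = 5258/241
k=6  a_k=4  p_k/q_k = 23541/1079
k=7  a_k=1  p_k/q_k = 28799/1320
→ (28799, 1320).  Check: 28799²=829382401, 476·1320²=829382400, difference 1.

28799 1320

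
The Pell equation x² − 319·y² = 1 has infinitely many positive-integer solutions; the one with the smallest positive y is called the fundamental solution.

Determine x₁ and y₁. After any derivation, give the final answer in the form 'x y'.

12901780 722361

√319 → a₀=17, period (1,6,5,1,4,…,6,1,34); ℓ=14 even so k=13
a_0=17:  p_0=17·1+0=17,  q_0=17·0+1=1
a_1=1:  p_1=1·17+1=18,  q_1=1·1+0=1
…
a_5=4:  p_5=4·768+643=3715,  q_5=4·43+36=208
…
a_7=1:  p_7=1·11913+3715=15628,  q_7=1·667+208=875
…
a_9=4:  p_9=4·58797+15628=250816,  q_9=4·3292+875=14043
a_10=1:  p_10=1·250816+58797=309613,  q_10=1·14043+3292=17335
a_11=5:  p_11=5·309613+250816=1798881,  q_11=5·17335+14043=100718
a_12=6:  p_12=6·1798881+309613=11102899,  q_12=6·100718+17335=621643
a_13=1:  p_13=1·11102899+1798881=12901780,  q_13=1·621643+100718=722361
fundamental: x₁=12901780, y₁=722361  (since 166455927168400 − 319·521805414321 = 1)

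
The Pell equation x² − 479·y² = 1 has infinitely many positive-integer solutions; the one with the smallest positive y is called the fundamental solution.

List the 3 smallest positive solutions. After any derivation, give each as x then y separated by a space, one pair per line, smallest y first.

2989440 136591
17873503027199 816661198080
106863529779256567680 4882719303976413809

√479 = [21; 1,7,1,3,2,21,2,3,1,7,1,42, …], period ℓ=12 (even) → k=11
step 0: (21, 1)  from 21·(1,0) + (0,1)
…
step 5: (1729, 79)  from 2·(766,35) + (197,9)
step 6: (37075, 1694)  from 21·(1729,79) + (766,35)
step 7: (75879, 3467)  from 2·(37075,1694) + (1729,79)
step 8: (264712, 12095)  from 3·(75879,3467) + (37075,1694)
…
step 10: (2648849, 121029)  from 7·(340591,15562) + (264712,12095)
step 11: (2989440, 136591)  from 1·(2648849,121029) + (340591,15562)
fundamental: x₁=2989440, y₁=136591  (since 8936751513600 − 479·18657101281 = 1)
(2989440+136591√479)^2 = 17873503027199 + 816661198080√479
(2989440+136591√479)^3 = 106863529779256567680 + 4882719303976413809√479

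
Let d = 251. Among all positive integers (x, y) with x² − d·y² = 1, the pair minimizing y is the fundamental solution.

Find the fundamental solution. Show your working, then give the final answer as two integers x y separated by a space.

√251 = [15; 1,5,2,1,2,…,5,1,30, …], period ℓ=14 (even) → k=13
a_0=15:  p_0=15·1+0=15,  q_0=15·0+1=1
…
a_2=5:  p_2=5·16+15=95,  q_2=5·1+1=6
…
a_4=1:  p_4=1·206+95=301,  q_4=1·13+6=19
…
a_12=5:  p_12=5·577033+212692=3097857,  q_12=5·36422+13425=195535
a_13=1:  p_13=1·3097857+577033=3674890,  q_13=1·195535+36422=231957
fundamental: x₁=3674890, y₁=231957  (since 13504816512100 − 251·53804049849 = 1)

3674890 231957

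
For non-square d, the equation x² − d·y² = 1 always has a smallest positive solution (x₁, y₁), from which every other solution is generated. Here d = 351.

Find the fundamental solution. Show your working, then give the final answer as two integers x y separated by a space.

[18; 1,2,1,3,2,2,2,3,1,2,1,36] for √351; ℓ=12 ⇒ convergent index 11
i=0: a=18 ⇒ p=18, q=1
…
i=6: a=2 ⇒ p=1555, q=83
…
i=9: a=1 ⇒ p=16543, q=883
i=10: a=2 ⇒ p=45882, q=2449
i=11: a=1 ⇒ p=62425, q=3332
→ (62425, 3332).  Check: 62425²=3896880625, 351·3332²=3896880624, difference 1.

62425 3332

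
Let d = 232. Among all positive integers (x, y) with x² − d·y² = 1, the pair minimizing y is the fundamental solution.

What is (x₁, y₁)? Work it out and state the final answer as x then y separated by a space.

19603 1287

√232 → a₀=15, period (4,3,7,3,4,30); ℓ=6 even so k=5
a_0=15:  p_0=15·1+0=15,  q_0=15·0+1=1
a_1=4:  p_1=4·15+1=61,  q_1=4·1+0=4
a_2=3:  p_2=3·61+15=198,  q_2=3·4+1=13
a_3=7:  p_3=7·198+61=1447,  q_3=7·13+4=95
a_4=3:  p_4=3·1447+198=4539,  q_4=3·95+13=298
a_5=4:  p_5=4·4539+1447=19603,  q_5=4·298+95=1287
→ (19603, 1287).  Check: 19603²=384277609, 232·1287²=384277608, difference 1.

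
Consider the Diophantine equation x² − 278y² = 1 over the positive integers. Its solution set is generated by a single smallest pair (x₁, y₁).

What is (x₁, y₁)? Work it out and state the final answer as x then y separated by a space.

√278 = [16; 1,2,16,2,1,32, …], period ℓ=6 (even) → k=5
k=0  a_k=16  p_k/q_k = 16/1
…
k=2  a_k=2  p_k/q_k = 50/3
k=3  a_k=16  p_k/q_k = 817/49
k=4  a_k=2  p_k/q_k = 1684/101
k=5  a_k=1  p_k/q_k = 2501/150
→ (2501, 150).  Check: 2501²=6255001, 278·150²=6255000, difference 1.

2501 150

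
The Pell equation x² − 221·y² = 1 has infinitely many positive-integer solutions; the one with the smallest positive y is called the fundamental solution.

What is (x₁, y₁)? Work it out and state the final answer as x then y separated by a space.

1665 112

√221 = [14; 1,6,2,6,1,28, …], period ℓ=6 (even) → k=5
a_0=14:  p_0=14·1+0=14,  q_0=14·0+1=1
a_1=1:  p_1=1·14+1=15,  q_1=1·1+0=1
a_2=6:  p_2=6·15+14=104,  q_2=6·1+1=7
a_3=2:  p_3=2·104+15=223,  q_3=2·7+1=15
a_4=6:  p_4=6·223+104=1442,  q_4=6·15+7=97
a_5=1:  p_5=1·1442+223=1665,  q_5=1·97+15=112
(x₁, y₁) = (1665, 112);  1665² − 221·112² = 1 ✓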